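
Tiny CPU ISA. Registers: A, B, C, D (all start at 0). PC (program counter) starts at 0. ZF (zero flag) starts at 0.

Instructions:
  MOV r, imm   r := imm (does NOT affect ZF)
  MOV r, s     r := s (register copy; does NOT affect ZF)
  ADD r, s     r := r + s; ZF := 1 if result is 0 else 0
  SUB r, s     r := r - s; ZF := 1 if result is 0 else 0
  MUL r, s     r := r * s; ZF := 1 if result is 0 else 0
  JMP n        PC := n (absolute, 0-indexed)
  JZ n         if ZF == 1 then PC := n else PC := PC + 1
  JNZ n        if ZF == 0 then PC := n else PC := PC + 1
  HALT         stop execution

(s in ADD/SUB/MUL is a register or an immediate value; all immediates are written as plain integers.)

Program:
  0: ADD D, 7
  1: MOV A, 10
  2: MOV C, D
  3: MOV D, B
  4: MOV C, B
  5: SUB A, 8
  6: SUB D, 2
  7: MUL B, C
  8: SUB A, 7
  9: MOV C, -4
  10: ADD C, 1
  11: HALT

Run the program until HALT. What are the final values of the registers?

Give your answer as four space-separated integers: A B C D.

Answer: -5 0 -3 -2

Derivation:
Step 1: PC=0 exec 'ADD D, 7'. After: A=0 B=0 C=0 D=7 ZF=0 PC=1
Step 2: PC=1 exec 'MOV A, 10'. After: A=10 B=0 C=0 D=7 ZF=0 PC=2
Step 3: PC=2 exec 'MOV C, D'. After: A=10 B=0 C=7 D=7 ZF=0 PC=3
Step 4: PC=3 exec 'MOV D, B'. After: A=10 B=0 C=7 D=0 ZF=0 PC=4
Step 5: PC=4 exec 'MOV C, B'. After: A=10 B=0 C=0 D=0 ZF=0 PC=5
Step 6: PC=5 exec 'SUB A, 8'. After: A=2 B=0 C=0 D=0 ZF=0 PC=6
Step 7: PC=6 exec 'SUB D, 2'. After: A=2 B=0 C=0 D=-2 ZF=0 PC=7
Step 8: PC=7 exec 'MUL B, C'. After: A=2 B=0 C=0 D=-2 ZF=1 PC=8
Step 9: PC=8 exec 'SUB A, 7'. After: A=-5 B=0 C=0 D=-2 ZF=0 PC=9
Step 10: PC=9 exec 'MOV C, -4'. After: A=-5 B=0 C=-4 D=-2 ZF=0 PC=10
Step 11: PC=10 exec 'ADD C, 1'. After: A=-5 B=0 C=-3 D=-2 ZF=0 PC=11
Step 12: PC=11 exec 'HALT'. After: A=-5 B=0 C=-3 D=-2 ZF=0 PC=11 HALTED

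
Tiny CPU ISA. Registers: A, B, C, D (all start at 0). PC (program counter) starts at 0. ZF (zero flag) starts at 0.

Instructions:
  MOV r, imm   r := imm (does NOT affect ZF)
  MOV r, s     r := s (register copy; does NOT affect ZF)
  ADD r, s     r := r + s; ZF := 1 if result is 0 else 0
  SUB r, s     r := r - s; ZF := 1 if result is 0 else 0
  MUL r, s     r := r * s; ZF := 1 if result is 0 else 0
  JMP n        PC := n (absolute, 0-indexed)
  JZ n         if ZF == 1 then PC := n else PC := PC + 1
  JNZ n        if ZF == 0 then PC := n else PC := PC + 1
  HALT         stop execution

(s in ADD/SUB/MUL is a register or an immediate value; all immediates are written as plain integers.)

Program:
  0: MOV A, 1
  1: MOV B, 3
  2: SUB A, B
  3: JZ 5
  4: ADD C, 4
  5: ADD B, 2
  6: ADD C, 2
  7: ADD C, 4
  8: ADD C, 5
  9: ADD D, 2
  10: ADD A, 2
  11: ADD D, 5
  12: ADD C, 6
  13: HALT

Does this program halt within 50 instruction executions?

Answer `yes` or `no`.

Answer: yes

Derivation:
Step 1: PC=0 exec 'MOV A, 1'. After: A=1 B=0 C=0 D=0 ZF=0 PC=1
Step 2: PC=1 exec 'MOV B, 3'. After: A=1 B=3 C=0 D=0 ZF=0 PC=2
Step 3: PC=2 exec 'SUB A, B'. After: A=-2 B=3 C=0 D=0 ZF=0 PC=3
Step 4: PC=3 exec 'JZ 5'. After: A=-2 B=3 C=0 D=0 ZF=0 PC=4
Step 5: PC=4 exec 'ADD C, 4'. After: A=-2 B=3 C=4 D=0 ZF=0 PC=5
Step 6: PC=5 exec 'ADD B, 2'. After: A=-2 B=5 C=4 D=0 ZF=0 PC=6
Step 7: PC=6 exec 'ADD C, 2'. After: A=-2 B=5 C=6 D=0 ZF=0 PC=7
Step 8: PC=7 exec 'ADD C, 4'. After: A=-2 B=5 C=10 D=0 ZF=0 PC=8
Step 9: PC=8 exec 'ADD C, 5'. After: A=-2 B=5 C=15 D=0 ZF=0 PC=9
Step 10: PC=9 exec 'ADD D, 2'. After: A=-2 B=5 C=15 D=2 ZF=0 PC=10
Step 11: PC=10 exec 'ADD A, 2'. After: A=0 B=5 C=15 D=2 ZF=1 PC=11
Step 12: PC=11 exec 'ADD D, 5'. After: A=0 B=5 C=15 D=7 ZF=0 PC=12
Step 13: PC=12 exec 'ADD C, 6'. After: A=0 B=5 C=21 D=7 ZF=0 PC=13
Step 14: PC=13 exec 'HALT'. After: A=0 B=5 C=21 D=7 ZF=0 PC=13 HALTED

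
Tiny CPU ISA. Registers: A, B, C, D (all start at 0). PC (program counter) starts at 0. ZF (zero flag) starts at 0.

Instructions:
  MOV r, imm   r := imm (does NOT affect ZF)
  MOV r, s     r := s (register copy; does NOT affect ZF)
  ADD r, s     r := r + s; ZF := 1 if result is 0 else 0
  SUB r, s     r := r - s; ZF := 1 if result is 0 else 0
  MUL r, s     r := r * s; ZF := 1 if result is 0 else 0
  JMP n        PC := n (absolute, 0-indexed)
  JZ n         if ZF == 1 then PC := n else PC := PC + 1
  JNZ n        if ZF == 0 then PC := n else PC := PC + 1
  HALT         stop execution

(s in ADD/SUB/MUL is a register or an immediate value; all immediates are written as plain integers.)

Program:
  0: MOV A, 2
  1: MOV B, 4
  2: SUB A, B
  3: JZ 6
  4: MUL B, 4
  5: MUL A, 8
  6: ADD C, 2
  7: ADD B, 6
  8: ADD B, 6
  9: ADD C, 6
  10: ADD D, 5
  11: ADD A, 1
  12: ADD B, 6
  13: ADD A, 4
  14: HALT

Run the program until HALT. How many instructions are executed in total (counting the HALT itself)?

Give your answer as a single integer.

Step 1: PC=0 exec 'MOV A, 2'. After: A=2 B=0 C=0 D=0 ZF=0 PC=1
Step 2: PC=1 exec 'MOV B, 4'. After: A=2 B=4 C=0 D=0 ZF=0 PC=2
Step 3: PC=2 exec 'SUB A, B'. After: A=-2 B=4 C=0 D=0 ZF=0 PC=3
Step 4: PC=3 exec 'JZ 6'. After: A=-2 B=4 C=0 D=0 ZF=0 PC=4
Step 5: PC=4 exec 'MUL B, 4'. After: A=-2 B=16 C=0 D=0 ZF=0 PC=5
Step 6: PC=5 exec 'MUL A, 8'. After: A=-16 B=16 C=0 D=0 ZF=0 PC=6
Step 7: PC=6 exec 'ADD C, 2'. After: A=-16 B=16 C=2 D=0 ZF=0 PC=7
Step 8: PC=7 exec 'ADD B, 6'. After: A=-16 B=22 C=2 D=0 ZF=0 PC=8
Step 9: PC=8 exec 'ADD B, 6'. After: A=-16 B=28 C=2 D=0 ZF=0 PC=9
Step 10: PC=9 exec 'ADD C, 6'. After: A=-16 B=28 C=8 D=0 ZF=0 PC=10
Step 11: PC=10 exec 'ADD D, 5'. After: A=-16 B=28 C=8 D=5 ZF=0 PC=11
Step 12: PC=11 exec 'ADD A, 1'. After: A=-15 B=28 C=8 D=5 ZF=0 PC=12
Step 13: PC=12 exec 'ADD B, 6'. After: A=-15 B=34 C=8 D=5 ZF=0 PC=13
Step 14: PC=13 exec 'ADD A, 4'. After: A=-11 B=34 C=8 D=5 ZF=0 PC=14
Step 15: PC=14 exec 'HALT'. After: A=-11 B=34 C=8 D=5 ZF=0 PC=14 HALTED
Total instructions executed: 15

Answer: 15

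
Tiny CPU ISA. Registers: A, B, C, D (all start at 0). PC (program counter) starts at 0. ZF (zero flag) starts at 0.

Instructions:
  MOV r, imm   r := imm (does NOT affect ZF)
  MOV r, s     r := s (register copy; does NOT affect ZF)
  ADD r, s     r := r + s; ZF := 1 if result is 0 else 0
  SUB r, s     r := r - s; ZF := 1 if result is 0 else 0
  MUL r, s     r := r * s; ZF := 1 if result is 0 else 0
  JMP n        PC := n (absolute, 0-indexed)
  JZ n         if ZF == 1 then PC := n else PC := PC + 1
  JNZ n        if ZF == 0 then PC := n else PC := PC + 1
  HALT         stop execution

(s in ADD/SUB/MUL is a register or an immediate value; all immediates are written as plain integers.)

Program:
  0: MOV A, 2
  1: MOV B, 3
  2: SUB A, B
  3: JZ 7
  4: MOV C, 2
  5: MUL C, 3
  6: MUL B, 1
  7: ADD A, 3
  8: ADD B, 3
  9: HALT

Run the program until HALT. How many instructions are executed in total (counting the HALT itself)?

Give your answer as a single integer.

Answer: 10

Derivation:
Step 1: PC=0 exec 'MOV A, 2'. After: A=2 B=0 C=0 D=0 ZF=0 PC=1
Step 2: PC=1 exec 'MOV B, 3'. After: A=2 B=3 C=0 D=0 ZF=0 PC=2
Step 3: PC=2 exec 'SUB A, B'. After: A=-1 B=3 C=0 D=0 ZF=0 PC=3
Step 4: PC=3 exec 'JZ 7'. After: A=-1 B=3 C=0 D=0 ZF=0 PC=4
Step 5: PC=4 exec 'MOV C, 2'. After: A=-1 B=3 C=2 D=0 ZF=0 PC=5
Step 6: PC=5 exec 'MUL C, 3'. After: A=-1 B=3 C=6 D=0 ZF=0 PC=6
Step 7: PC=6 exec 'MUL B, 1'. After: A=-1 B=3 C=6 D=0 ZF=0 PC=7
Step 8: PC=7 exec 'ADD A, 3'. After: A=2 B=3 C=6 D=0 ZF=0 PC=8
Step 9: PC=8 exec 'ADD B, 3'. After: A=2 B=6 C=6 D=0 ZF=0 PC=9
Step 10: PC=9 exec 'HALT'. After: A=2 B=6 C=6 D=0 ZF=0 PC=9 HALTED
Total instructions executed: 10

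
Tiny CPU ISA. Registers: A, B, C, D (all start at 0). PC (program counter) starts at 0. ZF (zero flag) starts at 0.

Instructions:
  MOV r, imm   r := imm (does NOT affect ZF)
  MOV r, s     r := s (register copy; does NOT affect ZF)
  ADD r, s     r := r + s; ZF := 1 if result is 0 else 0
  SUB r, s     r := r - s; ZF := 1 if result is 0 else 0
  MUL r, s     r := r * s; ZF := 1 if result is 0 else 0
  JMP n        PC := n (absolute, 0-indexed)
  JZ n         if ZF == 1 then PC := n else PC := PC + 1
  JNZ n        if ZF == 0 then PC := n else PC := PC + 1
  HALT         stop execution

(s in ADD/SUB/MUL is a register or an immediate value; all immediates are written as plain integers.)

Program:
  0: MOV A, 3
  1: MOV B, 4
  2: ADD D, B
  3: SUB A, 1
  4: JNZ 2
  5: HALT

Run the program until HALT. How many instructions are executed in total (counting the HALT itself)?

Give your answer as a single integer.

Step 1: PC=0 exec 'MOV A, 3'. After: A=3 B=0 C=0 D=0 ZF=0 PC=1
Step 2: PC=1 exec 'MOV B, 4'. After: A=3 B=4 C=0 D=0 ZF=0 PC=2
Step 3: PC=2 exec 'ADD D, B'. After: A=3 B=4 C=0 D=4 ZF=0 PC=3
Step 4: PC=3 exec 'SUB A, 1'. After: A=2 B=4 C=0 D=4 ZF=0 PC=4
Step 5: PC=4 exec 'JNZ 2'. After: A=2 B=4 C=0 D=4 ZF=0 PC=2
Step 6: PC=2 exec 'ADD D, B'. After: A=2 B=4 C=0 D=8 ZF=0 PC=3
Step 7: PC=3 exec 'SUB A, 1'. After: A=1 B=4 C=0 D=8 ZF=0 PC=4
Step 8: PC=4 exec 'JNZ 2'. After: A=1 B=4 C=0 D=8 ZF=0 PC=2
Step 9: PC=2 exec 'ADD D, B'. After: A=1 B=4 C=0 D=12 ZF=0 PC=3
Step 10: PC=3 exec 'SUB A, 1'. After: A=0 B=4 C=0 D=12 ZF=1 PC=4
Step 11: PC=4 exec 'JNZ 2'. After: A=0 B=4 C=0 D=12 ZF=1 PC=5
Step 12: PC=5 exec 'HALT'. After: A=0 B=4 C=0 D=12 ZF=1 PC=5 HALTED
Total instructions executed: 12

Answer: 12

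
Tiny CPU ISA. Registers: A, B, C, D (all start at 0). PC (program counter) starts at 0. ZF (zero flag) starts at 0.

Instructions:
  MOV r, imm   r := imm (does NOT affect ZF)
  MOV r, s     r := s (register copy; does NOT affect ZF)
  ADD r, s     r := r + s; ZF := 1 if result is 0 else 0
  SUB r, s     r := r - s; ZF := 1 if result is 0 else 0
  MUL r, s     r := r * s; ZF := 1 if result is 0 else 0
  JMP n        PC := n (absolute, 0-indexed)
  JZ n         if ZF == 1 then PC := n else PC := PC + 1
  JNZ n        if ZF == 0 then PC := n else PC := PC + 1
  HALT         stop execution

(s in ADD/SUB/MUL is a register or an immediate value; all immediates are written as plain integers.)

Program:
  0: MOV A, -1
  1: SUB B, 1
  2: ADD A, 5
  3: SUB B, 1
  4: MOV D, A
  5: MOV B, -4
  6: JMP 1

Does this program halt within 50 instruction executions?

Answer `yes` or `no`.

Answer: no

Derivation:
Step 1: PC=0 exec 'MOV A, -1'. After: A=-1 B=0 C=0 D=0 ZF=0 PC=1
Step 2: PC=1 exec 'SUB B, 1'. After: A=-1 B=-1 C=0 D=0 ZF=0 PC=2
Step 3: PC=2 exec 'ADD A, 5'. After: A=4 B=-1 C=0 D=0 ZF=0 PC=3
Step 4: PC=3 exec 'SUB B, 1'. After: A=4 B=-2 C=0 D=0 ZF=0 PC=4
Step 5: PC=4 exec 'MOV D, A'. After: A=4 B=-2 C=0 D=4 ZF=0 PC=5
Step 6: PC=5 exec 'MOV B, -4'. After: A=4 B=-4 C=0 D=4 ZF=0 PC=6
Step 7: PC=6 exec 'JMP 1'. After: A=4 B=-4 C=0 D=4 ZF=0 PC=1
Step 8: PC=1 exec 'SUB B, 1'. After: A=4 B=-5 C=0 D=4 ZF=0 PC=2
Step 9: PC=2 exec 'ADD A, 5'. After: A=9 B=-5 C=0 D=4 ZF=0 PC=3
Step 10: PC=3 exec 'SUB B, 1'. After: A=9 B=-6 C=0 D=4 ZF=0 PC=4
Step 11: PC=4 exec 'MOV D, A'. After: A=9 B=-6 C=0 D=9 ZF=0 PC=5
Step 12: PC=5 exec 'MOV B, -4'. After: A=9 B=-4 C=0 D=9 ZF=0 PC=6
Step 13: PC=6 exec 'JMP 1'. After: A=9 B=-4 C=0 D=9 ZF=0 PC=1
Step 14: PC=1 exec 'SUB B, 1'. After: A=9 B=-5 C=0 D=9 ZF=0 PC=2
Step 15: PC=2 exec 'ADD A, 5'. After: A=14 B=-5 C=0 D=9 ZF=0 PC=3
After 50 steps: not halted. PC revisits the same instructions with no path to HALT; will never halt.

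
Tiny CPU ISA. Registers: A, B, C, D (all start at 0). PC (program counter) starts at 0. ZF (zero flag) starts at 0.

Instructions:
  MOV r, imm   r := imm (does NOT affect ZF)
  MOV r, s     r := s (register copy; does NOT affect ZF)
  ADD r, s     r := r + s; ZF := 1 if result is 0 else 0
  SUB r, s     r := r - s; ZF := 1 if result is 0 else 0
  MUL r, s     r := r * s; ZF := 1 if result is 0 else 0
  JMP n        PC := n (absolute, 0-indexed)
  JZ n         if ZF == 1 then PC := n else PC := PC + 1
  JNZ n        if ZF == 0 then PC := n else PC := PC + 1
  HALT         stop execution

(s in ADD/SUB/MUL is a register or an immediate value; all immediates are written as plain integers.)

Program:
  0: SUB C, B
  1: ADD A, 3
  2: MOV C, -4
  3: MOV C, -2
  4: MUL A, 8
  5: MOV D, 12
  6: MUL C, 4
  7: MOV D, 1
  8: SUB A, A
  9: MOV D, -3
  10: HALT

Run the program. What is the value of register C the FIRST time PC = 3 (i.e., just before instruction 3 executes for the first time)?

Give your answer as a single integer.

Step 1: PC=0 exec 'SUB C, B'. After: A=0 B=0 C=0 D=0 ZF=1 PC=1
Step 2: PC=1 exec 'ADD A, 3'. After: A=3 B=0 C=0 D=0 ZF=0 PC=2
Step 3: PC=2 exec 'MOV C, -4'. After: A=3 B=0 C=-4 D=0 ZF=0 PC=3
First time PC=3: C=-4

-4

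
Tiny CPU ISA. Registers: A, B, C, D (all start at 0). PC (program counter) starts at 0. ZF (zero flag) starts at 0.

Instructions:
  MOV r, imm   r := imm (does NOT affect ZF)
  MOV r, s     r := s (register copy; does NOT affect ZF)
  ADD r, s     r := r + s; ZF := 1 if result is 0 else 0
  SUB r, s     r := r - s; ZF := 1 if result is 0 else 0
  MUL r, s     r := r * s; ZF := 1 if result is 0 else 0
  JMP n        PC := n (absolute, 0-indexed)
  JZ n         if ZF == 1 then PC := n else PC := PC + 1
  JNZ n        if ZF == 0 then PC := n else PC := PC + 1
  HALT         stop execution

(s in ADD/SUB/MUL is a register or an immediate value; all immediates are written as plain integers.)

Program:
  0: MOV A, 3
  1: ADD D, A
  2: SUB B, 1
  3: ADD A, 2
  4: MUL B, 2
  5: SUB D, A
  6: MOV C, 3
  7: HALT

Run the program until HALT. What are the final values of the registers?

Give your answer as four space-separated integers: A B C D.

Step 1: PC=0 exec 'MOV A, 3'. After: A=3 B=0 C=0 D=0 ZF=0 PC=1
Step 2: PC=1 exec 'ADD D, A'. After: A=3 B=0 C=0 D=3 ZF=0 PC=2
Step 3: PC=2 exec 'SUB B, 1'. After: A=3 B=-1 C=0 D=3 ZF=0 PC=3
Step 4: PC=3 exec 'ADD A, 2'. After: A=5 B=-1 C=0 D=3 ZF=0 PC=4
Step 5: PC=4 exec 'MUL B, 2'. After: A=5 B=-2 C=0 D=3 ZF=0 PC=5
Step 6: PC=5 exec 'SUB D, A'. After: A=5 B=-2 C=0 D=-2 ZF=0 PC=6
Step 7: PC=6 exec 'MOV C, 3'. After: A=5 B=-2 C=3 D=-2 ZF=0 PC=7
Step 8: PC=7 exec 'HALT'. After: A=5 B=-2 C=3 D=-2 ZF=0 PC=7 HALTED

Answer: 5 -2 3 -2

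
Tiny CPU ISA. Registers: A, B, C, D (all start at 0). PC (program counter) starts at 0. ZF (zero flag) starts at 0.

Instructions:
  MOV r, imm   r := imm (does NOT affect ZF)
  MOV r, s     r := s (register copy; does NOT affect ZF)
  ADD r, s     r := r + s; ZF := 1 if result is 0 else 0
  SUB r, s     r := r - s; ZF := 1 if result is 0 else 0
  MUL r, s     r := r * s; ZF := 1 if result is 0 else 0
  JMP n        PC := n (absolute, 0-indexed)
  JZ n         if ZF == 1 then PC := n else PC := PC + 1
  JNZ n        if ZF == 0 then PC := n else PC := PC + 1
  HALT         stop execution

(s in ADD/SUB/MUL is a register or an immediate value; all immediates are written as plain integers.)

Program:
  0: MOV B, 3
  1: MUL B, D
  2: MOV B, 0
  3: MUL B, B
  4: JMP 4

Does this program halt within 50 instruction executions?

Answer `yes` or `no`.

Step 1: PC=0 exec 'MOV B, 3'. After: A=0 B=3 C=0 D=0 ZF=0 PC=1
Step 2: PC=1 exec 'MUL B, D'. After: A=0 B=0 C=0 D=0 ZF=1 PC=2
Step 3: PC=2 exec 'MOV B, 0'. After: A=0 B=0 C=0 D=0 ZF=1 PC=3
Step 4: PC=3 exec 'MUL B, B'. After: A=0 B=0 C=0 D=0 ZF=1 PC=4
Step 5: PC=4 exec 'JMP 4'. After: A=0 B=0 C=0 D=0 ZF=1 PC=4
State after step 5 equals state after step 4: the program is in a cycle of length 1 and will never halt.

Answer: no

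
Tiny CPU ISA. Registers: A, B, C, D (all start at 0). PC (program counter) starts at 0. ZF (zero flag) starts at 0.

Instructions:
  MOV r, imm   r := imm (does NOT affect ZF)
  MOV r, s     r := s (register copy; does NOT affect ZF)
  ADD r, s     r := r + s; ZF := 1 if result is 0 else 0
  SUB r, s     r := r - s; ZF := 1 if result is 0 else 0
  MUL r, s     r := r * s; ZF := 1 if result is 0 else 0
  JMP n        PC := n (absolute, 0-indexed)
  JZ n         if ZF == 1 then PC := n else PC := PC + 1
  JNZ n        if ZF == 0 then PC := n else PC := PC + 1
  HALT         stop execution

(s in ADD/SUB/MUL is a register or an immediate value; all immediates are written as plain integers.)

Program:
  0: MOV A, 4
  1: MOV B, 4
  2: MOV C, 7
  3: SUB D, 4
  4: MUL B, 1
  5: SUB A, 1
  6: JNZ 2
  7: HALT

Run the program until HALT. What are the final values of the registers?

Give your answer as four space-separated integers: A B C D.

Answer: 0 4 7 -16

Derivation:
Step 1: PC=0 exec 'MOV A, 4'. After: A=4 B=0 C=0 D=0 ZF=0 PC=1
Step 2: PC=1 exec 'MOV B, 4'. After: A=4 B=4 C=0 D=0 ZF=0 PC=2
Step 3: PC=2 exec 'MOV C, 7'. After: A=4 B=4 C=7 D=0 ZF=0 PC=3
Step 4: PC=3 exec 'SUB D, 4'. After: A=4 B=4 C=7 D=-4 ZF=0 PC=4
Step 5: PC=4 exec 'MUL B, 1'. After: A=4 B=4 C=7 D=-4 ZF=0 PC=5
Step 6: PC=5 exec 'SUB A, 1'. After: A=3 B=4 C=7 D=-4 ZF=0 PC=6
Step 7: PC=6 exec 'JNZ 2'. After: A=3 B=4 C=7 D=-4 ZF=0 PC=2
Step 8: PC=2 exec 'MOV C, 7'. After: A=3 B=4 C=7 D=-4 ZF=0 PC=3
Step 9: PC=3 exec 'SUB D, 4'. After: A=3 B=4 C=7 D=-8 ZF=0 PC=4
Step 10: PC=4 exec 'MUL B, 1'. After: A=3 B=4 C=7 D=-8 ZF=0 PC=5
Step 11: PC=5 exec 'SUB A, 1'. After: A=2 B=4 C=7 D=-8 ZF=0 PC=6
Step 12: PC=6 exec 'JNZ 2'. After: A=2 B=4 C=7 D=-8 ZF=0 PC=2
Step 13: PC=2 exec 'MOV C, 7'. After: A=2 B=4 C=7 D=-8 ZF=0 PC=3
Step 14: PC=3 exec 'SUB D, 4'. After: A=2 B=4 C=7 D=-12 ZF=0 PC=4
Step 15: PC=4 exec 'MUL B, 1'. After: A=2 B=4 C=7 D=-12 ZF=0 PC=5
Step 16: PC=5 exec 'SUB A, 1'. After: A=1 B=4 C=7 D=-12 ZF=0 PC=6
Step 17: PC=6 exec 'JNZ 2'. After: A=1 B=4 C=7 D=-12 ZF=0 PC=2
Step 18: PC=2 exec 'MOV C, 7'. After: A=1 B=4 C=7 D=-12 ZF=0 PC=3
Step 19: PC=3 exec 'SUB D, 4'. After: A=1 B=4 C=7 D=-16 ZF=0 PC=4
Step 20: PC=4 exec 'MUL B, 1'. After: A=1 B=4 C=7 D=-16 ZF=0 PC=5
Step 21: PC=5 exec 'SUB A, 1'. After: A=0 B=4 C=7 D=-16 ZF=1 PC=6
Step 22: PC=6 exec 'JNZ 2'. After: A=0 B=4 C=7 D=-16 ZF=1 PC=7
Step 23: PC=7 exec 'HALT'. After: A=0 B=4 C=7 D=-16 ZF=1 PC=7 HALTED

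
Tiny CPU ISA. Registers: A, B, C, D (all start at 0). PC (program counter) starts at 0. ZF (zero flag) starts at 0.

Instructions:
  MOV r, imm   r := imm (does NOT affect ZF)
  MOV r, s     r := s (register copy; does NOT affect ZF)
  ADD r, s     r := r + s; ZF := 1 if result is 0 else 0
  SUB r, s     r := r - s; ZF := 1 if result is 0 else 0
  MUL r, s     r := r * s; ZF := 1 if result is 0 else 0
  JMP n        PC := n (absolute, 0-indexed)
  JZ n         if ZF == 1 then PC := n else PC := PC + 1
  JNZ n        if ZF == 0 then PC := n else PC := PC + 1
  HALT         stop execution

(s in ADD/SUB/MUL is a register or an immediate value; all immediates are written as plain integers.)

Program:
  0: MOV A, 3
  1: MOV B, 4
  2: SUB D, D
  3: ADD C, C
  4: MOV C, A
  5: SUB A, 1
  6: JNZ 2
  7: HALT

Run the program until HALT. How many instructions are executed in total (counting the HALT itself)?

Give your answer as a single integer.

Step 1: PC=0 exec 'MOV A, 3'. After: A=3 B=0 C=0 D=0 ZF=0 PC=1
Step 2: PC=1 exec 'MOV B, 4'. After: A=3 B=4 C=0 D=0 ZF=0 PC=2
Step 3: PC=2 exec 'SUB D, D'. After: A=3 B=4 C=0 D=0 ZF=1 PC=3
Step 4: PC=3 exec 'ADD C, C'. After: A=3 B=4 C=0 D=0 ZF=1 PC=4
Step 5: PC=4 exec 'MOV C, A'. After: A=3 B=4 C=3 D=0 ZF=1 PC=5
Step 6: PC=5 exec 'SUB A, 1'. After: A=2 B=4 C=3 D=0 ZF=0 PC=6
Step 7: PC=6 exec 'JNZ 2'. After: A=2 B=4 C=3 D=0 ZF=0 PC=2
Step 8: PC=2 exec 'SUB D, D'. After: A=2 B=4 C=3 D=0 ZF=1 PC=3
Step 9: PC=3 exec 'ADD C, C'. After: A=2 B=4 C=6 D=0 ZF=0 PC=4
Step 10: PC=4 exec 'MOV C, A'. After: A=2 B=4 C=2 D=0 ZF=0 PC=5
Step 11: PC=5 exec 'SUB A, 1'. After: A=1 B=4 C=2 D=0 ZF=0 PC=6
Step 12: PC=6 exec 'JNZ 2'. After: A=1 B=4 C=2 D=0 ZF=0 PC=2
Step 13: PC=2 exec 'SUB D, D'. After: A=1 B=4 C=2 D=0 ZF=1 PC=3
Step 14: PC=3 exec 'ADD C, C'. After: A=1 B=4 C=4 D=0 ZF=0 PC=4
Step 15: PC=4 exec 'MOV C, A'. After: A=1 B=4 C=1 D=0 ZF=0 PC=5
Step 16: PC=5 exec 'SUB A, 1'. After: A=0 B=4 C=1 D=0 ZF=1 PC=6
Step 17: PC=6 exec 'JNZ 2'. After: A=0 B=4 C=1 D=0 ZF=1 PC=7
Step 18: PC=7 exec 'HALT'. After: A=0 B=4 C=1 D=0 ZF=1 PC=7 HALTED
Total instructions executed: 18

Answer: 18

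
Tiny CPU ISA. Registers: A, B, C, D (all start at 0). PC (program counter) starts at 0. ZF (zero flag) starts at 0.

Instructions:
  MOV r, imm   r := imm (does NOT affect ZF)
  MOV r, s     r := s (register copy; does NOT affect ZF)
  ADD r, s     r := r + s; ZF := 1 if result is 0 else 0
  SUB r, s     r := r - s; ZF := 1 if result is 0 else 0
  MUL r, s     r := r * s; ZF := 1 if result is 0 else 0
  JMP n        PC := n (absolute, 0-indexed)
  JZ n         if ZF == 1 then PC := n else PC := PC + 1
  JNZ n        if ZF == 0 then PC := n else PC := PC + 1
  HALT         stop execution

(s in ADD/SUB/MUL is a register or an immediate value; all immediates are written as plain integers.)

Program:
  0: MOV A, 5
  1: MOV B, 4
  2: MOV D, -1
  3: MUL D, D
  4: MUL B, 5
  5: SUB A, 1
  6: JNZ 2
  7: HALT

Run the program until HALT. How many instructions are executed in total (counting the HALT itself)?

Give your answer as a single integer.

Step 1: PC=0 exec 'MOV A, 5'. After: A=5 B=0 C=0 D=0 ZF=0 PC=1
Step 2: PC=1 exec 'MOV B, 4'. After: A=5 B=4 C=0 D=0 ZF=0 PC=2
Step 3: PC=2 exec 'MOV D, -1'. After: A=5 B=4 C=0 D=-1 ZF=0 PC=3
Step 4: PC=3 exec 'MUL D, D'. After: A=5 B=4 C=0 D=1 ZF=0 PC=4
Step 5: PC=4 exec 'MUL B, 5'. After: A=5 B=20 C=0 D=1 ZF=0 PC=5
Step 6: PC=5 exec 'SUB A, 1'. After: A=4 B=20 C=0 D=1 ZF=0 PC=6
Step 7: PC=6 exec 'JNZ 2'. After: A=4 B=20 C=0 D=1 ZF=0 PC=2
Step 8: PC=2 exec 'MOV D, -1'. After: A=4 B=20 C=0 D=-1 ZF=0 PC=3
Step 9: PC=3 exec 'MUL D, D'. After: A=4 B=20 C=0 D=1 ZF=0 PC=4
Step 10: PC=4 exec 'MUL B, 5'. After: A=4 B=100 C=0 D=1 ZF=0 PC=5
Step 11: PC=5 exec 'SUB A, 1'. After: A=3 B=100 C=0 D=1 ZF=0 PC=6
Step 12: PC=6 exec 'JNZ 2'. After: A=3 B=100 C=0 D=1 ZF=0 PC=2
Step 13: PC=2 exec 'MOV D, -1'. After: A=3 B=100 C=0 D=-1 ZF=0 PC=3
Step 14: PC=3 exec 'MUL D, D'. After: A=3 B=100 C=0 D=1 ZF=0 PC=4
Step 15: PC=4 exec 'MUL B, 5'. After: A=3 B=500 C=0 D=1 ZF=0 PC=5
Step 16: PC=5 exec 'SUB A, 1'. After: A=2 B=500 C=0 D=1 ZF=0 PC=6
Step 17: PC=6 exec 'JNZ 2'. After: A=2 B=500 C=0 D=1 ZF=0 PC=2
Step 18: PC=2 exec 'MOV D, -1'. After: A=2 B=500 C=0 D=-1 ZF=0 PC=3
Step 19: PC=3 exec 'MUL D, D'. After: A=2 B=500 C=0 D=1 ZF=0 PC=4
Step 20: PC=4 exec 'MUL B, 5'. After: A=2 B=2500 C=0 D=1 ZF=0 PC=5
Step 21: PC=5 exec 'SUB A, 1'. After: A=1 B=2500 C=0 D=1 ZF=0 PC=6
Step 22: PC=6 exec 'JNZ 2'. After: A=1 B=2500 C=0 D=1 ZF=0 PC=2
Step 23: PC=2 exec 'MOV D, -1'. After: A=1 B=2500 C=0 D=-1 ZF=0 PC=3
Step 24: PC=3 exec 'MUL D, D'. After: A=1 B=2500 C=0 D=1 ZF=0 PC=4
Step 25: PC=4 exec 'MUL B, 5'. After: A=1 B=12500 C=0 D=1 ZF=0 PC=5
Step 26: PC=5 exec 'SUB A, 1'. After: A=0 B=12500 C=0 D=1 ZF=1 PC=6
Step 27: PC=6 exec 'JNZ 2'. After: A=0 B=12500 C=0 D=1 ZF=1 PC=7
Step 28: PC=7 exec 'HALT'. After: A=0 B=12500 C=0 D=1 ZF=1 PC=7 HALTED
Total instructions executed: 28

Answer: 28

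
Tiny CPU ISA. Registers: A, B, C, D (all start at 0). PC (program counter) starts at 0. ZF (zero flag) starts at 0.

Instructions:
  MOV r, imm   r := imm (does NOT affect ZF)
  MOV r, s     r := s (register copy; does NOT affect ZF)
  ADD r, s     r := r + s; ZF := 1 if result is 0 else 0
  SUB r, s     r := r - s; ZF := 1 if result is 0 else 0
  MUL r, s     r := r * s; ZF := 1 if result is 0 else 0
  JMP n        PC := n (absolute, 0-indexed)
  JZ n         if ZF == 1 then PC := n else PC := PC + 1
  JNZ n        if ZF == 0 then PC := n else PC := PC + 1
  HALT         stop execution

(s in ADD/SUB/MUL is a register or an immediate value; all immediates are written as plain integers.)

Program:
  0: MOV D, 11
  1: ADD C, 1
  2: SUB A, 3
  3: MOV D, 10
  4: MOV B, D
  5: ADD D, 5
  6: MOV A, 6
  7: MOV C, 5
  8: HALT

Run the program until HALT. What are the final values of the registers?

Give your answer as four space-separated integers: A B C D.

Answer: 6 10 5 15

Derivation:
Step 1: PC=0 exec 'MOV D, 11'. After: A=0 B=0 C=0 D=11 ZF=0 PC=1
Step 2: PC=1 exec 'ADD C, 1'. After: A=0 B=0 C=1 D=11 ZF=0 PC=2
Step 3: PC=2 exec 'SUB A, 3'. After: A=-3 B=0 C=1 D=11 ZF=0 PC=3
Step 4: PC=3 exec 'MOV D, 10'. After: A=-3 B=0 C=1 D=10 ZF=0 PC=4
Step 5: PC=4 exec 'MOV B, D'. After: A=-3 B=10 C=1 D=10 ZF=0 PC=5
Step 6: PC=5 exec 'ADD D, 5'. After: A=-3 B=10 C=1 D=15 ZF=0 PC=6
Step 7: PC=6 exec 'MOV A, 6'. After: A=6 B=10 C=1 D=15 ZF=0 PC=7
Step 8: PC=7 exec 'MOV C, 5'. After: A=6 B=10 C=5 D=15 ZF=0 PC=8
Step 9: PC=8 exec 'HALT'. After: A=6 B=10 C=5 D=15 ZF=0 PC=8 HALTED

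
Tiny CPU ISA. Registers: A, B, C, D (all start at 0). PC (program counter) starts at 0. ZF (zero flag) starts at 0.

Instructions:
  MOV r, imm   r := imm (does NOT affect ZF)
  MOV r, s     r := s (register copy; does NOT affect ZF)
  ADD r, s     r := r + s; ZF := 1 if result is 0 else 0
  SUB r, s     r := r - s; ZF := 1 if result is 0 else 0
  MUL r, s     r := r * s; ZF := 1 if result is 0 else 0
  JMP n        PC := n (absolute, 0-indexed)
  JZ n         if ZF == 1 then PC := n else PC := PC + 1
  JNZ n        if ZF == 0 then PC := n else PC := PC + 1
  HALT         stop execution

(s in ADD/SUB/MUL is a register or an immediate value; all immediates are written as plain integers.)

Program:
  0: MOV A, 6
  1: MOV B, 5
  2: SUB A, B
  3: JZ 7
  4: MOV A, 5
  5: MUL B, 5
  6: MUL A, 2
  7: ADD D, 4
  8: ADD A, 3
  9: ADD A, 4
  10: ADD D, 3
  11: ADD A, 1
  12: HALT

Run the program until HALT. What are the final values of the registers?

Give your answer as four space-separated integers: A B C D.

Step 1: PC=0 exec 'MOV A, 6'. After: A=6 B=0 C=0 D=0 ZF=0 PC=1
Step 2: PC=1 exec 'MOV B, 5'. After: A=6 B=5 C=0 D=0 ZF=0 PC=2
Step 3: PC=2 exec 'SUB A, B'. After: A=1 B=5 C=0 D=0 ZF=0 PC=3
Step 4: PC=3 exec 'JZ 7'. After: A=1 B=5 C=0 D=0 ZF=0 PC=4
Step 5: PC=4 exec 'MOV A, 5'. After: A=5 B=5 C=0 D=0 ZF=0 PC=5
Step 6: PC=5 exec 'MUL B, 5'. After: A=5 B=25 C=0 D=0 ZF=0 PC=6
Step 7: PC=6 exec 'MUL A, 2'. After: A=10 B=25 C=0 D=0 ZF=0 PC=7
Step 8: PC=7 exec 'ADD D, 4'. After: A=10 B=25 C=0 D=4 ZF=0 PC=8
Step 9: PC=8 exec 'ADD A, 3'. After: A=13 B=25 C=0 D=4 ZF=0 PC=9
Step 10: PC=9 exec 'ADD A, 4'. After: A=17 B=25 C=0 D=4 ZF=0 PC=10
Step 11: PC=10 exec 'ADD D, 3'. After: A=17 B=25 C=0 D=7 ZF=0 PC=11
Step 12: PC=11 exec 'ADD A, 1'. After: A=18 B=25 C=0 D=7 ZF=0 PC=12
Step 13: PC=12 exec 'HALT'. After: A=18 B=25 C=0 D=7 ZF=0 PC=12 HALTED

Answer: 18 25 0 7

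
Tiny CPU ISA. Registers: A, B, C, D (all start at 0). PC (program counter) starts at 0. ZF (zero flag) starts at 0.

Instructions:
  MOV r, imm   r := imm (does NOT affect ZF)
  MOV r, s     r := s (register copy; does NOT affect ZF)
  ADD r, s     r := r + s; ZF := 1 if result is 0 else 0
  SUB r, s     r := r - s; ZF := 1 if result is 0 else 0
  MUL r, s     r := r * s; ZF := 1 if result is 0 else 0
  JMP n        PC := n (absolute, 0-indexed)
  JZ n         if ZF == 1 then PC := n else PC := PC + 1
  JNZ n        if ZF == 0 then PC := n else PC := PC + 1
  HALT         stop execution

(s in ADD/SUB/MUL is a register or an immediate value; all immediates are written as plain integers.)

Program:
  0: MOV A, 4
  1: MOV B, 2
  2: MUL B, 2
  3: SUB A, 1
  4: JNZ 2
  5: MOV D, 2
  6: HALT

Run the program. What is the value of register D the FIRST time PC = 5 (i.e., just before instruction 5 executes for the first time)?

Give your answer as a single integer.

Step 1: PC=0 exec 'MOV A, 4'. After: A=4 B=0 C=0 D=0 ZF=0 PC=1
Step 2: PC=1 exec 'MOV B, 2'. After: A=4 B=2 C=0 D=0 ZF=0 PC=2
Step 3: PC=2 exec 'MUL B, 2'. After: A=4 B=4 C=0 D=0 ZF=0 PC=3
Step 4: PC=3 exec 'SUB A, 1'. After: A=3 B=4 C=0 D=0 ZF=0 PC=4
Step 5: PC=4 exec 'JNZ 2'. After: A=3 B=4 C=0 D=0 ZF=0 PC=2
Step 6: PC=2 exec 'MUL B, 2'. After: A=3 B=8 C=0 D=0 ZF=0 PC=3
Step 7: PC=3 exec 'SUB A, 1'. After: A=2 B=8 C=0 D=0 ZF=0 PC=4
Step 8: PC=4 exec 'JNZ 2'. After: A=2 B=8 C=0 D=0 ZF=0 PC=2
Step 9: PC=2 exec 'MUL B, 2'. After: A=2 B=16 C=0 D=0 ZF=0 PC=3
Step 10: PC=3 exec 'SUB A, 1'. After: A=1 B=16 C=0 D=0 ZF=0 PC=4
Step 11: PC=4 exec 'JNZ 2'. After: A=1 B=16 C=0 D=0 ZF=0 PC=2
Step 12: PC=2 exec 'MUL B, 2'. After: A=1 B=32 C=0 D=0 ZF=0 PC=3
Step 13: PC=3 exec 'SUB A, 1'. After: A=0 B=32 C=0 D=0 ZF=1 PC=4
Step 14: PC=4 exec 'JNZ 2'. After: A=0 B=32 C=0 D=0 ZF=1 PC=5
First time PC=5: D=0

0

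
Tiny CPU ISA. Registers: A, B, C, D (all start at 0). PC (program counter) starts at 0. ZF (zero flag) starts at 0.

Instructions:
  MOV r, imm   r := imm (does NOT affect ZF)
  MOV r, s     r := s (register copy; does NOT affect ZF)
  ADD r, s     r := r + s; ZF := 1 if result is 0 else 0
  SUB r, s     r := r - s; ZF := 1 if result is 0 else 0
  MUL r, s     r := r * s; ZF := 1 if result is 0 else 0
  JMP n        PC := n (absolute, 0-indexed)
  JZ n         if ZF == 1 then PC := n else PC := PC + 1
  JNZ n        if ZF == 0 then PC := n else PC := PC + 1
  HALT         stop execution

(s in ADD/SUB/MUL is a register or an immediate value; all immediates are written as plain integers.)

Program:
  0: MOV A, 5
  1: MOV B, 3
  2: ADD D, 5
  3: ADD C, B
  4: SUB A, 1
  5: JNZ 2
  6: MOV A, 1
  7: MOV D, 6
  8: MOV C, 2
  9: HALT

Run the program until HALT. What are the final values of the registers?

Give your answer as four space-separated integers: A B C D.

Answer: 1 3 2 6

Derivation:
Step 1: PC=0 exec 'MOV A, 5'. After: A=5 B=0 C=0 D=0 ZF=0 PC=1
Step 2: PC=1 exec 'MOV B, 3'. After: A=5 B=3 C=0 D=0 ZF=0 PC=2
Step 3: PC=2 exec 'ADD D, 5'. After: A=5 B=3 C=0 D=5 ZF=0 PC=3
Step 4: PC=3 exec 'ADD C, B'. After: A=5 B=3 C=3 D=5 ZF=0 PC=4
Step 5: PC=4 exec 'SUB A, 1'. After: A=4 B=3 C=3 D=5 ZF=0 PC=5
Step 6: PC=5 exec 'JNZ 2'. After: A=4 B=3 C=3 D=5 ZF=0 PC=2
Step 7: PC=2 exec 'ADD D, 5'. After: A=4 B=3 C=3 D=10 ZF=0 PC=3
Step 8: PC=3 exec 'ADD C, B'. After: A=4 B=3 C=6 D=10 ZF=0 PC=4
Step 9: PC=4 exec 'SUB A, 1'. After: A=3 B=3 C=6 D=10 ZF=0 PC=5
Step 10: PC=5 exec 'JNZ 2'. After: A=3 B=3 C=6 D=10 ZF=0 PC=2
Step 11: PC=2 exec 'ADD D, 5'. After: A=3 B=3 C=6 D=15 ZF=0 PC=3
Step 12: PC=3 exec 'ADD C, B'. After: A=3 B=3 C=9 D=15 ZF=0 PC=4
Step 13: PC=4 exec 'SUB A, 1'. After: A=2 B=3 C=9 D=15 ZF=0 PC=5
Step 14: PC=5 exec 'JNZ 2'. After: A=2 B=3 C=9 D=15 ZF=0 PC=2
Step 15: PC=2 exec 'ADD D, 5'. After: A=2 B=3 C=9 D=20 ZF=0 PC=3
Step 16: PC=3 exec 'ADD C, B'. After: A=2 B=3 C=12 D=20 ZF=0 PC=4
Step 17: PC=4 exec 'SUB A, 1'. After: A=1 B=3 C=12 D=20 ZF=0 PC=5
Step 18: PC=5 exec 'JNZ 2'. After: A=1 B=3 C=12 D=20 ZF=0 PC=2
Step 19: PC=2 exec 'ADD D, 5'. After: A=1 B=3 C=12 D=25 ZF=0 PC=3
Step 20: PC=3 exec 'ADD C, B'. After: A=1 B=3 C=15 D=25 ZF=0 PC=4
Step 21: PC=4 exec 'SUB A, 1'. After: A=0 B=3 C=15 D=25 ZF=1 PC=5
Step 22: PC=5 exec 'JNZ 2'. After: A=0 B=3 C=15 D=25 ZF=1 PC=6
Step 23: PC=6 exec 'MOV A, 1'. After: A=1 B=3 C=15 D=25 ZF=1 PC=7
Step 24: PC=7 exec 'MOV D, 6'. After: A=1 B=3 C=15 D=6 ZF=1 PC=8
Step 25: PC=8 exec 'MOV C, 2'. After: A=1 B=3 C=2 D=6 ZF=1 PC=9
Step 26: PC=9 exec 'HALT'. After: A=1 B=3 C=2 D=6 ZF=1 PC=9 HALTED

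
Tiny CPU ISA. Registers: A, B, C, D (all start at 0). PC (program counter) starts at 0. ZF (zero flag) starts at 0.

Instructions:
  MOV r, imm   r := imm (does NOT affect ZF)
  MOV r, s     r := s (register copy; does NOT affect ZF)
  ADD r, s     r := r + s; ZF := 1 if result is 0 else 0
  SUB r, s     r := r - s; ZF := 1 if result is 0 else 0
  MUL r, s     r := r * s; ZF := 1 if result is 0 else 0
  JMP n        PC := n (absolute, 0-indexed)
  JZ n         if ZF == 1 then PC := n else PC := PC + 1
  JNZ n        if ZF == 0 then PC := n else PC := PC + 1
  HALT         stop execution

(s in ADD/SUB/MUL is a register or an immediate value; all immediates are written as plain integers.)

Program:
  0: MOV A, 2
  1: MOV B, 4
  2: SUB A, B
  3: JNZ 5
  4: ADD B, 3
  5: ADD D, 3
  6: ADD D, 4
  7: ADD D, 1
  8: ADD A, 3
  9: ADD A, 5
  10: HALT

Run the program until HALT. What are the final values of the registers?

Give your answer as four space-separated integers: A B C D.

Step 1: PC=0 exec 'MOV A, 2'. After: A=2 B=0 C=0 D=0 ZF=0 PC=1
Step 2: PC=1 exec 'MOV B, 4'. After: A=2 B=4 C=0 D=0 ZF=0 PC=2
Step 3: PC=2 exec 'SUB A, B'. After: A=-2 B=4 C=0 D=0 ZF=0 PC=3
Step 4: PC=3 exec 'JNZ 5'. After: A=-2 B=4 C=0 D=0 ZF=0 PC=5
Step 5: PC=5 exec 'ADD D, 3'. After: A=-2 B=4 C=0 D=3 ZF=0 PC=6
Step 6: PC=6 exec 'ADD D, 4'. After: A=-2 B=4 C=0 D=7 ZF=0 PC=7
Step 7: PC=7 exec 'ADD D, 1'. After: A=-2 B=4 C=0 D=8 ZF=0 PC=8
Step 8: PC=8 exec 'ADD A, 3'. After: A=1 B=4 C=0 D=8 ZF=0 PC=9
Step 9: PC=9 exec 'ADD A, 5'. After: A=6 B=4 C=0 D=8 ZF=0 PC=10
Step 10: PC=10 exec 'HALT'. After: A=6 B=4 C=0 D=8 ZF=0 PC=10 HALTED

Answer: 6 4 0 8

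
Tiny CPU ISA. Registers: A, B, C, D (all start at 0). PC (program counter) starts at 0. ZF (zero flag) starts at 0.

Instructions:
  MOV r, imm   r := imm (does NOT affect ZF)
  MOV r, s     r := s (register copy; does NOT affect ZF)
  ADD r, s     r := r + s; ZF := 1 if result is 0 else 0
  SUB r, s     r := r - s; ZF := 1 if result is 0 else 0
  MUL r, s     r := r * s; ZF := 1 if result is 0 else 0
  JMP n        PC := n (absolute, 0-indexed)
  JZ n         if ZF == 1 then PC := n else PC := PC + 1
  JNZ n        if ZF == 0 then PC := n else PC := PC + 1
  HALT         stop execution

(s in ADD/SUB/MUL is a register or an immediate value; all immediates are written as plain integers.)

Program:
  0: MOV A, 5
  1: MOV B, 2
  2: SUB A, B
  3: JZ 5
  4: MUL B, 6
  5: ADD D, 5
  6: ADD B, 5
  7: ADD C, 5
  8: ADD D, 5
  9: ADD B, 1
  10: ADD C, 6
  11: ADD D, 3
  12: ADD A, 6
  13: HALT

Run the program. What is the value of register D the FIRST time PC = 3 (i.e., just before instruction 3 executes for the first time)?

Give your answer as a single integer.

Step 1: PC=0 exec 'MOV A, 5'. After: A=5 B=0 C=0 D=0 ZF=0 PC=1
Step 2: PC=1 exec 'MOV B, 2'. After: A=5 B=2 C=0 D=0 ZF=0 PC=2
Step 3: PC=2 exec 'SUB A, B'. After: A=3 B=2 C=0 D=0 ZF=0 PC=3
First time PC=3: D=0

0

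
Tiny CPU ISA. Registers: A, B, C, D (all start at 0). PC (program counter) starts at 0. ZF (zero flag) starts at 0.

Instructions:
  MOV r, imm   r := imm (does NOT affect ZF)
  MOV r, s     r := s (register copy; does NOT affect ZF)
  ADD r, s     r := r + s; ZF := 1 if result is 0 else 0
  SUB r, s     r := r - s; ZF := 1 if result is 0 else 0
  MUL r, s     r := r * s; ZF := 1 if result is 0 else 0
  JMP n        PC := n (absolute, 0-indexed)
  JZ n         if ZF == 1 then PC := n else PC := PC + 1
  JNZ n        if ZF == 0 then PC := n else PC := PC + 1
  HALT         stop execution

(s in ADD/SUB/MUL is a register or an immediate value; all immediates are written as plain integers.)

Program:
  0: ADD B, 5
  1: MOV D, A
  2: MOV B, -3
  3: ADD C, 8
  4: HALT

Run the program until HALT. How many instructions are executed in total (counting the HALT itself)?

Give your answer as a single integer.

Answer: 5

Derivation:
Step 1: PC=0 exec 'ADD B, 5'. After: A=0 B=5 C=0 D=0 ZF=0 PC=1
Step 2: PC=1 exec 'MOV D, A'. After: A=0 B=5 C=0 D=0 ZF=0 PC=2
Step 3: PC=2 exec 'MOV B, -3'. After: A=0 B=-3 C=0 D=0 ZF=0 PC=3
Step 4: PC=3 exec 'ADD C, 8'. After: A=0 B=-3 C=8 D=0 ZF=0 PC=4
Step 5: PC=4 exec 'HALT'. After: A=0 B=-3 C=8 D=0 ZF=0 PC=4 HALTED
Total instructions executed: 5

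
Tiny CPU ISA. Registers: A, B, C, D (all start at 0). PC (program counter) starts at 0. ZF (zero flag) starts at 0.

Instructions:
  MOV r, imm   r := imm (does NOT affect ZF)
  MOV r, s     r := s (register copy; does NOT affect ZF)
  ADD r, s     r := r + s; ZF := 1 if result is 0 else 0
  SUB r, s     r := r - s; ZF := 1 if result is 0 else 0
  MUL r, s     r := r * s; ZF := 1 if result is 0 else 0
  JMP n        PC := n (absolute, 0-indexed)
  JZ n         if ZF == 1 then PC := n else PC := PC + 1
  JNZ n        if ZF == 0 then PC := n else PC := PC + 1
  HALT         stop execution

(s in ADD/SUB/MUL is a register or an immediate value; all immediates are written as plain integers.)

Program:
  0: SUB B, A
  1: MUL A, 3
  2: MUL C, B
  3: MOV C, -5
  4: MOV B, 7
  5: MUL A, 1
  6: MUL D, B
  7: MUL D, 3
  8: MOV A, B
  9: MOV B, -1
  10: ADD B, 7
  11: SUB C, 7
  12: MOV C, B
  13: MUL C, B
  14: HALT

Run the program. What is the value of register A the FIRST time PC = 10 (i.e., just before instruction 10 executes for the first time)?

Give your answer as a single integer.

Step 1: PC=0 exec 'SUB B, A'. After: A=0 B=0 C=0 D=0 ZF=1 PC=1
Step 2: PC=1 exec 'MUL A, 3'. After: A=0 B=0 C=0 D=0 ZF=1 PC=2
Step 3: PC=2 exec 'MUL C, B'. After: A=0 B=0 C=0 D=0 ZF=1 PC=3
Step 4: PC=3 exec 'MOV C, -5'. After: A=0 B=0 C=-5 D=0 ZF=1 PC=4
Step 5: PC=4 exec 'MOV B, 7'. After: A=0 B=7 C=-5 D=0 ZF=1 PC=5
Step 6: PC=5 exec 'MUL A, 1'. After: A=0 B=7 C=-5 D=0 ZF=1 PC=6
Step 7: PC=6 exec 'MUL D, B'. After: A=0 B=7 C=-5 D=0 ZF=1 PC=7
Step 8: PC=7 exec 'MUL D, 3'. After: A=0 B=7 C=-5 D=0 ZF=1 PC=8
Step 9: PC=8 exec 'MOV A, B'. After: A=7 B=7 C=-5 D=0 ZF=1 PC=9
Step 10: PC=9 exec 'MOV B, -1'. After: A=7 B=-1 C=-5 D=0 ZF=1 PC=10
First time PC=10: A=7

7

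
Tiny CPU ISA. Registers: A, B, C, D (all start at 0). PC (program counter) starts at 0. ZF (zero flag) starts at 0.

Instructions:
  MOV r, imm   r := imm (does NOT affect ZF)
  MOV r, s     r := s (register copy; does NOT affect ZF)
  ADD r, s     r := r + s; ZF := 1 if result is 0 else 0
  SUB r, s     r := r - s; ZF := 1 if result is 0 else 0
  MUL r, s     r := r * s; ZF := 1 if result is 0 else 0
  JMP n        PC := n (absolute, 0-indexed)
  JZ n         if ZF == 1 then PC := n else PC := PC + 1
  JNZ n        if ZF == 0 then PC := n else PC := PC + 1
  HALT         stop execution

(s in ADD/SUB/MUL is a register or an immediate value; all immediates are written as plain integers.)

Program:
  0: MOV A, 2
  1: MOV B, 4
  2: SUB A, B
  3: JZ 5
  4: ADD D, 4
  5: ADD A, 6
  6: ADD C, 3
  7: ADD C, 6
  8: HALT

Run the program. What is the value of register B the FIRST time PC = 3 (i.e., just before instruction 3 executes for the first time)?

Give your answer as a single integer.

Step 1: PC=0 exec 'MOV A, 2'. After: A=2 B=0 C=0 D=0 ZF=0 PC=1
Step 2: PC=1 exec 'MOV B, 4'. After: A=2 B=4 C=0 D=0 ZF=0 PC=2
Step 3: PC=2 exec 'SUB A, B'. After: A=-2 B=4 C=0 D=0 ZF=0 PC=3
First time PC=3: B=4

4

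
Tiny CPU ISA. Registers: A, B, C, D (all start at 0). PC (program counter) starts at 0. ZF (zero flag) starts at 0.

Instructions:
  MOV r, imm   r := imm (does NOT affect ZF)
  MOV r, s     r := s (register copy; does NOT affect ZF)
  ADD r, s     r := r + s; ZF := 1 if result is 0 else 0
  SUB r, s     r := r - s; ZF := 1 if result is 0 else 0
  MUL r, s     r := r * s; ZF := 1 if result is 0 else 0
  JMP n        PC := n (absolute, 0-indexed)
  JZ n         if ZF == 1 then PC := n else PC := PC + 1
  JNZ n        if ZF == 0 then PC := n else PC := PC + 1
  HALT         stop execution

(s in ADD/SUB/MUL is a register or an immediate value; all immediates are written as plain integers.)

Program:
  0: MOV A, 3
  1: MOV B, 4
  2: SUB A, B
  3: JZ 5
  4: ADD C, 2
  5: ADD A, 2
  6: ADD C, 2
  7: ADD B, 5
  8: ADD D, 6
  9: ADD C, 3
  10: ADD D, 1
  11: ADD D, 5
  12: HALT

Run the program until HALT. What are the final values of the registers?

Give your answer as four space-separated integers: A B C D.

Step 1: PC=0 exec 'MOV A, 3'. After: A=3 B=0 C=0 D=0 ZF=0 PC=1
Step 2: PC=1 exec 'MOV B, 4'. After: A=3 B=4 C=0 D=0 ZF=0 PC=2
Step 3: PC=2 exec 'SUB A, B'. After: A=-1 B=4 C=0 D=0 ZF=0 PC=3
Step 4: PC=3 exec 'JZ 5'. After: A=-1 B=4 C=0 D=0 ZF=0 PC=4
Step 5: PC=4 exec 'ADD C, 2'. After: A=-1 B=4 C=2 D=0 ZF=0 PC=5
Step 6: PC=5 exec 'ADD A, 2'. After: A=1 B=4 C=2 D=0 ZF=0 PC=6
Step 7: PC=6 exec 'ADD C, 2'. After: A=1 B=4 C=4 D=0 ZF=0 PC=7
Step 8: PC=7 exec 'ADD B, 5'. After: A=1 B=9 C=4 D=0 ZF=0 PC=8
Step 9: PC=8 exec 'ADD D, 6'. After: A=1 B=9 C=4 D=6 ZF=0 PC=9
Step 10: PC=9 exec 'ADD C, 3'. After: A=1 B=9 C=7 D=6 ZF=0 PC=10
Step 11: PC=10 exec 'ADD D, 1'. After: A=1 B=9 C=7 D=7 ZF=0 PC=11
Step 12: PC=11 exec 'ADD D, 5'. After: A=1 B=9 C=7 D=12 ZF=0 PC=12
Step 13: PC=12 exec 'HALT'. After: A=1 B=9 C=7 D=12 ZF=0 PC=12 HALTED

Answer: 1 9 7 12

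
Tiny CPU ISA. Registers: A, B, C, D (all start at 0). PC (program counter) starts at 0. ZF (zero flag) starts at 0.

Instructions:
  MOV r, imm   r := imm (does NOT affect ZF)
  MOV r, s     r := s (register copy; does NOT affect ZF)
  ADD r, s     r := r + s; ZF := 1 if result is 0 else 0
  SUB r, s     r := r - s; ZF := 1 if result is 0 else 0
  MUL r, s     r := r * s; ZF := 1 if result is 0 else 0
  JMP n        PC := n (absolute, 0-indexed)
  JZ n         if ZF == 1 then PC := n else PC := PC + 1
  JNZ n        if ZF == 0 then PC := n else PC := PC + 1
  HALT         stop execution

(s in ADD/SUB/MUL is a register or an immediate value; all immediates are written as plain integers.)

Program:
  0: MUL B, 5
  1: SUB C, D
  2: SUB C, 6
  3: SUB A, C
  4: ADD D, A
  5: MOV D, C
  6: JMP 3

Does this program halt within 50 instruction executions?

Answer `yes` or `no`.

Step 1: PC=0 exec 'MUL B, 5'. After: A=0 B=0 C=0 D=0 ZF=1 PC=1
Step 2: PC=1 exec 'SUB C, D'. After: A=0 B=0 C=0 D=0 ZF=1 PC=2
Step 3: PC=2 exec 'SUB C, 6'. After: A=0 B=0 C=-6 D=0 ZF=0 PC=3
Step 4: PC=3 exec 'SUB A, C'. After: A=6 B=0 C=-6 D=0 ZF=0 PC=4
Step 5: PC=4 exec 'ADD D, A'. After: A=6 B=0 C=-6 D=6 ZF=0 PC=5
Step 6: PC=5 exec 'MOV D, C'. After: A=6 B=0 C=-6 D=-6 ZF=0 PC=6
Step 7: PC=6 exec 'JMP 3'. After: A=6 B=0 C=-6 D=-6 ZF=0 PC=3
Step 8: PC=3 exec 'SUB A, C'. After: A=12 B=0 C=-6 D=-6 ZF=0 PC=4
Step 9: PC=4 exec 'ADD D, A'. After: A=12 B=0 C=-6 D=6 ZF=0 PC=5
Step 10: PC=5 exec 'MOV D, C'. After: A=12 B=0 C=-6 D=-6 ZF=0 PC=6
Step 11: PC=6 exec 'JMP 3'. After: A=12 B=0 C=-6 D=-6 ZF=0 PC=3
Step 12: PC=3 exec 'SUB A, C'. After: A=18 B=0 C=-6 D=-6 ZF=0 PC=4
Step 13: PC=4 exec 'ADD D, A'. After: A=18 B=0 C=-6 D=12 ZF=0 PC=5
Step 14: PC=5 exec 'MOV D, C'. After: A=18 B=0 C=-6 D=-6 ZF=0 PC=6
Step 15: PC=6 exec 'JMP 3'. After: A=18 B=0 C=-6 D=-6 ZF=0 PC=3
After 50 steps: not halted. PC revisits the same instructions with no path to HALT; will never halt.

Answer: no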